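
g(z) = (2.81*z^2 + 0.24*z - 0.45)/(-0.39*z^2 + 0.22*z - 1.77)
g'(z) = (0.78*z - 0.22)*(2.81*z^2 + 0.24*z - 0.45)/(-0.39*z^2 + 0.22*z - 1.77)^2 + (5.62*z + 0.24)/(-0.39*z^2 + 0.22*z - 1.77)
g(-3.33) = -4.38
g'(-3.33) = 0.90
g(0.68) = -0.56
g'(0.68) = -2.16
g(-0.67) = -0.31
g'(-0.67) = 1.57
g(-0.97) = -0.83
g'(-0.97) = 1.87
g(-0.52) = -0.09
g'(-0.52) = 1.32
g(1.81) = -3.47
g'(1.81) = -2.37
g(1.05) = -1.47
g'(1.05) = -2.67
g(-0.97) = -0.83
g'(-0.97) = 1.87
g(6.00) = -7.05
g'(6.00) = -0.17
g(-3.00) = -4.06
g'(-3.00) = 1.05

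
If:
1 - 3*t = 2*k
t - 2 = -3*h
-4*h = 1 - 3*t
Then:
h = 5/13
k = -10/13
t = 11/13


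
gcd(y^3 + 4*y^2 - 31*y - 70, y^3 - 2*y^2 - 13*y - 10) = y^2 - 3*y - 10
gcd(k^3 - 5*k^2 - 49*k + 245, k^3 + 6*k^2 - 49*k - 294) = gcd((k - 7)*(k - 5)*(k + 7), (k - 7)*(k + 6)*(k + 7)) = k^2 - 49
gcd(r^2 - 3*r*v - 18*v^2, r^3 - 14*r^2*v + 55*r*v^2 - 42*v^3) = r - 6*v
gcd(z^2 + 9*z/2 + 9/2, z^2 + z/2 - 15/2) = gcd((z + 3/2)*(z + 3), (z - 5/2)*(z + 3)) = z + 3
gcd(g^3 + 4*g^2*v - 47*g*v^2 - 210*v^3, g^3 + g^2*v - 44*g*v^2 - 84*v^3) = -g^2 + g*v + 42*v^2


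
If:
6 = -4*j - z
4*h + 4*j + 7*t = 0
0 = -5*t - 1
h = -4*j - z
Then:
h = 6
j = -113/20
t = -1/5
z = 83/5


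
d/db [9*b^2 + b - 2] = 18*b + 1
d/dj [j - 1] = 1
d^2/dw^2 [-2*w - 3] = 0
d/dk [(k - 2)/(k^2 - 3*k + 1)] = (k^2 - 3*k - (k - 2)*(2*k - 3) + 1)/(k^2 - 3*k + 1)^2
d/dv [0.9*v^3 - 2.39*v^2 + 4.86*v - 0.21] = 2.7*v^2 - 4.78*v + 4.86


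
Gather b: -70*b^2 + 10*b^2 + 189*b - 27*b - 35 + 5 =-60*b^2 + 162*b - 30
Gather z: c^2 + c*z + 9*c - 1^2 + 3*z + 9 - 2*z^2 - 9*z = c^2 + 9*c - 2*z^2 + z*(c - 6) + 8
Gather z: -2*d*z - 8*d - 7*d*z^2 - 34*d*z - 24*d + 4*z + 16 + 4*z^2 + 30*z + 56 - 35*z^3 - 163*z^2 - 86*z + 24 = -32*d - 35*z^3 + z^2*(-7*d - 159) + z*(-36*d - 52) + 96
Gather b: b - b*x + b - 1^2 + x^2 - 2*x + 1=b*(2 - x) + x^2 - 2*x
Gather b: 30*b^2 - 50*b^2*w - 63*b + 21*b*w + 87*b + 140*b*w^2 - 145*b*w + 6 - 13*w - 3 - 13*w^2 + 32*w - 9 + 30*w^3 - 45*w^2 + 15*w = b^2*(30 - 50*w) + b*(140*w^2 - 124*w + 24) + 30*w^3 - 58*w^2 + 34*w - 6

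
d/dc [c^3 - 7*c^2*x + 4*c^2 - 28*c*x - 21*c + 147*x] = 3*c^2 - 14*c*x + 8*c - 28*x - 21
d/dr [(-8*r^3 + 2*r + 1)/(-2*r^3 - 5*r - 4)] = (88*r^3 + 102*r^2 - 3)/(4*r^6 + 20*r^4 + 16*r^3 + 25*r^2 + 40*r + 16)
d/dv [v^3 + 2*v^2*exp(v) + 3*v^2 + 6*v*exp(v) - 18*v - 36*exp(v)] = 2*v^2*exp(v) + 3*v^2 + 10*v*exp(v) + 6*v - 30*exp(v) - 18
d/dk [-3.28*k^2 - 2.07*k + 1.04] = -6.56*k - 2.07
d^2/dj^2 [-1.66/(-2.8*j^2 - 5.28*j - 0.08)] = (-26.0288*j^2 - 49.08288*j + 1.66*(5.6*j + 5.28)*(11.2*j + 10.56) - 0.74368)/(2.8*j^2 + 5.28*j + 0.08)^3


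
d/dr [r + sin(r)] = cos(r) + 1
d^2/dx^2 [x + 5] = 0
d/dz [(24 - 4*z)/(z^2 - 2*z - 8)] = 4*(-z^2 + 2*z + 2*(z - 6)*(z - 1) + 8)/(-z^2 + 2*z + 8)^2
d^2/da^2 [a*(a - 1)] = 2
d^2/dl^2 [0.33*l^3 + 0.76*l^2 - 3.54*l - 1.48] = 1.98*l + 1.52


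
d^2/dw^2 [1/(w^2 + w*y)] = 2*(-w*(w + y) + (2*w + y)^2)/(w^3*(w + y)^3)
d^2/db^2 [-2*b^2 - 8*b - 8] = -4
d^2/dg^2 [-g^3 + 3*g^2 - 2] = 6 - 6*g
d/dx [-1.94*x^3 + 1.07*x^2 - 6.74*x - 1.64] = -5.82*x^2 + 2.14*x - 6.74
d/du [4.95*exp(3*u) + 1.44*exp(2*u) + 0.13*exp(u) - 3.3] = (14.85*exp(2*u) + 2.88*exp(u) + 0.13)*exp(u)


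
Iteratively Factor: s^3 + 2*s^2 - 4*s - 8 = (s + 2)*(s^2 - 4) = (s - 2)*(s + 2)*(s + 2)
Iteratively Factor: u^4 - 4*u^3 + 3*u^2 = (u)*(u^3 - 4*u^2 + 3*u) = u^2*(u^2 - 4*u + 3) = u^2*(u - 1)*(u - 3)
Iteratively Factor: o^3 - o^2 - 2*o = (o - 2)*(o^2 + o) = (o - 2)*(o + 1)*(o)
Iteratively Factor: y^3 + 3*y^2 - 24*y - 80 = (y + 4)*(y^2 - y - 20) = (y - 5)*(y + 4)*(y + 4)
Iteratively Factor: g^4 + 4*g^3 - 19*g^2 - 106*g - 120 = (g + 4)*(g^3 - 19*g - 30) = (g + 3)*(g + 4)*(g^2 - 3*g - 10) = (g - 5)*(g + 3)*(g + 4)*(g + 2)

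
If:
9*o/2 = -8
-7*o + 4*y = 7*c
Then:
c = 4*y/7 + 16/9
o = -16/9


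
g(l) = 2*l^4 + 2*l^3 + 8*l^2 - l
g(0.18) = 0.09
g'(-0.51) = -8.66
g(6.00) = 3306.00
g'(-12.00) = -13153.00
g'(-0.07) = -2.09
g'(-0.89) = -16.13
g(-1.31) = 16.43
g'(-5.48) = -1225.03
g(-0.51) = 2.46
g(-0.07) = 0.11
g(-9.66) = 16368.93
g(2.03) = 81.63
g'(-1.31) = -29.65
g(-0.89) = 7.07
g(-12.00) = 39180.00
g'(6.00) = 2039.00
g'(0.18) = 2.12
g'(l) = 8*l^3 + 6*l^2 + 16*l - 1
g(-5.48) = 1720.24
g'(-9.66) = -6807.10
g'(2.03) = 123.13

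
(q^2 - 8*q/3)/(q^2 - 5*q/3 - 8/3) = q/(q + 1)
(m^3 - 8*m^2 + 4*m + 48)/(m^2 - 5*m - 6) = (m^2 - 2*m - 8)/(m + 1)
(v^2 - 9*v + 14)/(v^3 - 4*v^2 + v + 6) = (v - 7)/(v^2 - 2*v - 3)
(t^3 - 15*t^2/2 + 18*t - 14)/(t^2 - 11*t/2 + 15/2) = (2*t^3 - 15*t^2 + 36*t - 28)/(2*t^2 - 11*t + 15)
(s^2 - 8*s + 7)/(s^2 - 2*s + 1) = (s - 7)/(s - 1)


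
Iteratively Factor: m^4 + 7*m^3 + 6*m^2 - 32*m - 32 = (m + 1)*(m^3 + 6*m^2 - 32) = (m + 1)*(m + 4)*(m^2 + 2*m - 8) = (m + 1)*(m + 4)^2*(m - 2)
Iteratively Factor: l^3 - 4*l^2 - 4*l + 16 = (l - 4)*(l^2 - 4) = (l - 4)*(l - 2)*(l + 2)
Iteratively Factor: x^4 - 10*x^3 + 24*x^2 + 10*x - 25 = (x - 5)*(x^3 - 5*x^2 - x + 5) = (x - 5)*(x + 1)*(x^2 - 6*x + 5) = (x - 5)^2*(x + 1)*(x - 1)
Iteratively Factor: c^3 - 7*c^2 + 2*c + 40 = (c + 2)*(c^2 - 9*c + 20) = (c - 4)*(c + 2)*(c - 5)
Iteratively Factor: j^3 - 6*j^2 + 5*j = (j)*(j^2 - 6*j + 5) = j*(j - 1)*(j - 5)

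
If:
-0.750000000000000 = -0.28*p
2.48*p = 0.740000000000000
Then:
No Solution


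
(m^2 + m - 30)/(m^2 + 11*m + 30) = (m - 5)/(m + 5)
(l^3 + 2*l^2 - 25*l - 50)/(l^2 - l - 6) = (l^2 - 25)/(l - 3)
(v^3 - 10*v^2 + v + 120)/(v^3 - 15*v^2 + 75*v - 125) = (v^2 - 5*v - 24)/(v^2 - 10*v + 25)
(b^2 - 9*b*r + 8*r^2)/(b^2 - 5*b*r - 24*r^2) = (b - r)/(b + 3*r)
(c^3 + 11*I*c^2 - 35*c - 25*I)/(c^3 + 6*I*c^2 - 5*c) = (c + 5*I)/c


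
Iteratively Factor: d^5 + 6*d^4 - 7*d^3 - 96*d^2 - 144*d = (d + 3)*(d^4 + 3*d^3 - 16*d^2 - 48*d) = (d + 3)*(d + 4)*(d^3 - d^2 - 12*d) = (d + 3)^2*(d + 4)*(d^2 - 4*d) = d*(d + 3)^2*(d + 4)*(d - 4)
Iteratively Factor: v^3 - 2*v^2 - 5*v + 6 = (v - 3)*(v^2 + v - 2) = (v - 3)*(v - 1)*(v + 2)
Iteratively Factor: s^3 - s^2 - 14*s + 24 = (s + 4)*(s^2 - 5*s + 6) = (s - 3)*(s + 4)*(s - 2)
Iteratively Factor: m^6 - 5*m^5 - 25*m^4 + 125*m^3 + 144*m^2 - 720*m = (m - 5)*(m^5 - 25*m^3 + 144*m) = (m - 5)*(m + 3)*(m^4 - 3*m^3 - 16*m^2 + 48*m) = (m - 5)*(m + 3)*(m + 4)*(m^3 - 7*m^2 + 12*m) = m*(m - 5)*(m + 3)*(m + 4)*(m^2 - 7*m + 12) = m*(m - 5)*(m - 3)*(m + 3)*(m + 4)*(m - 4)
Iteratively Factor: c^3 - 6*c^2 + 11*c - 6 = (c - 2)*(c^2 - 4*c + 3) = (c - 2)*(c - 1)*(c - 3)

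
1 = 1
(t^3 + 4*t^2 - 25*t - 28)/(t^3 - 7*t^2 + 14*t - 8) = (t^2 + 8*t + 7)/(t^2 - 3*t + 2)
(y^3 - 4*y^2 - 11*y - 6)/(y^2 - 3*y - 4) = (y^2 - 5*y - 6)/(y - 4)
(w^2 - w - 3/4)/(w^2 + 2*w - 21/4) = (2*w + 1)/(2*w + 7)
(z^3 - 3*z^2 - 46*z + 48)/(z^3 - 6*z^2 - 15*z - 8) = (z^2 + 5*z - 6)/(z^2 + 2*z + 1)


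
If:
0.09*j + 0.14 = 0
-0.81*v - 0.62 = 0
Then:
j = -1.56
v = -0.77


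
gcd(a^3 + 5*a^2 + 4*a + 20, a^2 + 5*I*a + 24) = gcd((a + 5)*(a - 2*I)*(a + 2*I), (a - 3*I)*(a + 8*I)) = 1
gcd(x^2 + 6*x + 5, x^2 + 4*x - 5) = x + 5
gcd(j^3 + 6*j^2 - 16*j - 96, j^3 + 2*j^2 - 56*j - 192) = j^2 + 10*j + 24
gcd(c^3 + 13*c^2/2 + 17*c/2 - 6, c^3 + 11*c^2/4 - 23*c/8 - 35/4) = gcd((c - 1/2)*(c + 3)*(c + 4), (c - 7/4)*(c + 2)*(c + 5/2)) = 1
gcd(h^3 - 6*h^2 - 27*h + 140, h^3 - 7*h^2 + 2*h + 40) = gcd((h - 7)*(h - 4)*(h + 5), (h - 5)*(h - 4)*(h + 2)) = h - 4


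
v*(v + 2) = v^2 + 2*v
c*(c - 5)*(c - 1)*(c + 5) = c^4 - c^3 - 25*c^2 + 25*c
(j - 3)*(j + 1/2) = j^2 - 5*j/2 - 3/2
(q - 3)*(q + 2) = q^2 - q - 6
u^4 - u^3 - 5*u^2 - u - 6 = (u - 3)*(u + 2)*(u - I)*(u + I)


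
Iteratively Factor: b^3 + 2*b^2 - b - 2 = (b + 1)*(b^2 + b - 2) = (b + 1)*(b + 2)*(b - 1)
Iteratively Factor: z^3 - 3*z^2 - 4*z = (z)*(z^2 - 3*z - 4) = z*(z - 4)*(z + 1)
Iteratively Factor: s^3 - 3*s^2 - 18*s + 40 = (s - 2)*(s^2 - s - 20) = (s - 5)*(s - 2)*(s + 4)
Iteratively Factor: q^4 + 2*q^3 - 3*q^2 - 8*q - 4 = (q + 2)*(q^3 - 3*q - 2) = (q - 2)*(q + 2)*(q^2 + 2*q + 1) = (q - 2)*(q + 1)*(q + 2)*(q + 1)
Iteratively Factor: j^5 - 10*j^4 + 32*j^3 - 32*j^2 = (j)*(j^4 - 10*j^3 + 32*j^2 - 32*j) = j*(j - 2)*(j^3 - 8*j^2 + 16*j) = j*(j - 4)*(j - 2)*(j^2 - 4*j) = j^2*(j - 4)*(j - 2)*(j - 4)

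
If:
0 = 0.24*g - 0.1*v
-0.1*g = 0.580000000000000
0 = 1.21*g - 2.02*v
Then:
No Solution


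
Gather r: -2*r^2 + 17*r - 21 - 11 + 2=-2*r^2 + 17*r - 30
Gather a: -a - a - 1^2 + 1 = -2*a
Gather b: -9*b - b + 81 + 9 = 90 - 10*b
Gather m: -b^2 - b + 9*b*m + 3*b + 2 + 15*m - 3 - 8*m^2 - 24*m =-b^2 + 2*b - 8*m^2 + m*(9*b - 9) - 1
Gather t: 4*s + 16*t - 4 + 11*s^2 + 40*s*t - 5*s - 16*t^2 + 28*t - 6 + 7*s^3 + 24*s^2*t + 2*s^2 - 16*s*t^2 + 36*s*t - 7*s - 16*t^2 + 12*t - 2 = 7*s^3 + 13*s^2 - 8*s + t^2*(-16*s - 32) + t*(24*s^2 + 76*s + 56) - 12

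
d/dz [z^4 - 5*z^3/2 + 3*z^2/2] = z*(8*z^2 - 15*z + 6)/2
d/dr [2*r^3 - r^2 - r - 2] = 6*r^2 - 2*r - 1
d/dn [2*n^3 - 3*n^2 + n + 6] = 6*n^2 - 6*n + 1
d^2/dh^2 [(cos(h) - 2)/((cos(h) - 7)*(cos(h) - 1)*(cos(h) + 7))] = (558*(1 - cos(h)^2)^2 - 30*sin(h)^6 - 4*cos(h)^7 - 9*cos(h)^6 - 213*cos(h)^5 - 750*cos(h)^3 + 3807*cos(h)^2 + 2695*cos(h) - 5526)/((cos(h) - 7)^3*(cos(h) - 1)^3*(cos(h) + 7)^3)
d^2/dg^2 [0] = 0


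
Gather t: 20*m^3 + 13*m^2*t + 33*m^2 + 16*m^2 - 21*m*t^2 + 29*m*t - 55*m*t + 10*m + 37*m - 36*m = 20*m^3 + 49*m^2 - 21*m*t^2 + 11*m + t*(13*m^2 - 26*m)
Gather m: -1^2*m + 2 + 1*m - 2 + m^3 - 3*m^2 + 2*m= m^3 - 3*m^2 + 2*m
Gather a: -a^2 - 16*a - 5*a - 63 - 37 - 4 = -a^2 - 21*a - 104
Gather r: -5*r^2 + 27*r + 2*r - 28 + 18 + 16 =-5*r^2 + 29*r + 6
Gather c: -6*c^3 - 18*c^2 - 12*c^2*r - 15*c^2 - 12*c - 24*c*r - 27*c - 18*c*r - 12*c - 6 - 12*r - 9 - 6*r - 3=-6*c^3 + c^2*(-12*r - 33) + c*(-42*r - 51) - 18*r - 18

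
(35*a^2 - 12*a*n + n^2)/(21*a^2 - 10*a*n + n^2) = (5*a - n)/(3*a - n)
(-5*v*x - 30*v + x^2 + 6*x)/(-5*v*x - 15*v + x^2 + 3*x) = (x + 6)/(x + 3)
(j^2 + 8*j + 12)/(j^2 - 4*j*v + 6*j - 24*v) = (-j - 2)/(-j + 4*v)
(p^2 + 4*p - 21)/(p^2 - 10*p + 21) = (p + 7)/(p - 7)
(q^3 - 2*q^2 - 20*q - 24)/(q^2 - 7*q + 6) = (q^2 + 4*q + 4)/(q - 1)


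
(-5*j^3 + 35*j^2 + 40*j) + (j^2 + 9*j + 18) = -5*j^3 + 36*j^2 + 49*j + 18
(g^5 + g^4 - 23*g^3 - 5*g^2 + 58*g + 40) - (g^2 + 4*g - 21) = g^5 + g^4 - 23*g^3 - 6*g^2 + 54*g + 61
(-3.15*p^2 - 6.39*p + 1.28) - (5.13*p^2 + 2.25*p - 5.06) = -8.28*p^2 - 8.64*p + 6.34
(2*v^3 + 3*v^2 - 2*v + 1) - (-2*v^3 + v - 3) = 4*v^3 + 3*v^2 - 3*v + 4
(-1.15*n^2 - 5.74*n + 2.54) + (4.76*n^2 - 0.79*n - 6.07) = 3.61*n^2 - 6.53*n - 3.53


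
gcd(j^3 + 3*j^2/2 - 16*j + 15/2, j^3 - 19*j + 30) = j^2 + 2*j - 15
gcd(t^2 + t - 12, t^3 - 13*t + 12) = t^2 + t - 12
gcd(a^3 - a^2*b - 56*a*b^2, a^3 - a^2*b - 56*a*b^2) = a^3 - a^2*b - 56*a*b^2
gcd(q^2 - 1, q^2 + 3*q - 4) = q - 1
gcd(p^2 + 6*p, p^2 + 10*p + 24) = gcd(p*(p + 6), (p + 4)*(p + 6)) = p + 6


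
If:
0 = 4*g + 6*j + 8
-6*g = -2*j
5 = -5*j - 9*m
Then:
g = -4/11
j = -12/11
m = 5/99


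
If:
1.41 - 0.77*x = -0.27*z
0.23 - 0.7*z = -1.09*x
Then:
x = 4.29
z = 7.00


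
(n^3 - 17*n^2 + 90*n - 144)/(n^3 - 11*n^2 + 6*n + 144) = (n - 3)/(n + 3)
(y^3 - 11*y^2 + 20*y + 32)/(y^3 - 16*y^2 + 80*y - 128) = (y + 1)/(y - 4)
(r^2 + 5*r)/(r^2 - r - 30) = r/(r - 6)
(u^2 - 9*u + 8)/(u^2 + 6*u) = (u^2 - 9*u + 8)/(u*(u + 6))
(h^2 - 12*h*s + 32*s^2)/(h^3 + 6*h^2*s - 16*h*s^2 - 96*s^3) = (h - 8*s)/(h^2 + 10*h*s + 24*s^2)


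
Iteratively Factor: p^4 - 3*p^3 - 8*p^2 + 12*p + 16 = (p + 2)*(p^3 - 5*p^2 + 2*p + 8) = (p - 2)*(p + 2)*(p^2 - 3*p - 4) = (p - 2)*(p + 1)*(p + 2)*(p - 4)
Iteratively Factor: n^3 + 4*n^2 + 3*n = (n + 1)*(n^2 + 3*n) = (n + 1)*(n + 3)*(n)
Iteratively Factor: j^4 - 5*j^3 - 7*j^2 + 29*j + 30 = (j - 3)*(j^3 - 2*j^2 - 13*j - 10) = (j - 3)*(j + 1)*(j^2 - 3*j - 10) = (j - 3)*(j + 1)*(j + 2)*(j - 5)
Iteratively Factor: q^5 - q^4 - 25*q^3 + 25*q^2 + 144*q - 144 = (q - 4)*(q^4 + 3*q^3 - 13*q^2 - 27*q + 36) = (q - 4)*(q - 1)*(q^3 + 4*q^2 - 9*q - 36) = (q - 4)*(q - 1)*(q + 3)*(q^2 + q - 12) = (q - 4)*(q - 1)*(q + 3)*(q + 4)*(q - 3)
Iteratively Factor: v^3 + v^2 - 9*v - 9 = (v + 3)*(v^2 - 2*v - 3) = (v + 1)*(v + 3)*(v - 3)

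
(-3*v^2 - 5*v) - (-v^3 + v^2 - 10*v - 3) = v^3 - 4*v^2 + 5*v + 3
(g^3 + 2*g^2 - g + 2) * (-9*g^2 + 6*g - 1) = -9*g^5 - 12*g^4 + 20*g^3 - 26*g^2 + 13*g - 2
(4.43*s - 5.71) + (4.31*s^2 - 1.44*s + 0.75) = 4.31*s^2 + 2.99*s - 4.96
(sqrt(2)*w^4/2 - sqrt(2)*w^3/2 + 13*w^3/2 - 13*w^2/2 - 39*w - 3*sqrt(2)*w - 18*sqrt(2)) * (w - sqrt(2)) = sqrt(2)*w^5/2 - sqrt(2)*w^4/2 + 11*w^4/2 - 13*sqrt(2)*w^3/2 - 11*w^3/2 - 39*w^2 + 7*sqrt(2)*w^2/2 + 6*w + 21*sqrt(2)*w + 36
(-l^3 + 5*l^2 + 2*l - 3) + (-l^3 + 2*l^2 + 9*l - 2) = -2*l^3 + 7*l^2 + 11*l - 5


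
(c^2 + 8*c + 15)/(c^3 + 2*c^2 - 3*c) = (c + 5)/(c*(c - 1))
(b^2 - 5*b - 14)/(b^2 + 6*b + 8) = (b - 7)/(b + 4)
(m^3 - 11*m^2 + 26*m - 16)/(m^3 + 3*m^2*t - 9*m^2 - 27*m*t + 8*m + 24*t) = (m - 2)/(m + 3*t)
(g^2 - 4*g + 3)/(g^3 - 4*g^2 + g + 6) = (g - 1)/(g^2 - g - 2)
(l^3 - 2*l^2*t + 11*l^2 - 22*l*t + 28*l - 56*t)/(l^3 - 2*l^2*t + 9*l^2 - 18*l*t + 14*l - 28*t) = (l + 4)/(l + 2)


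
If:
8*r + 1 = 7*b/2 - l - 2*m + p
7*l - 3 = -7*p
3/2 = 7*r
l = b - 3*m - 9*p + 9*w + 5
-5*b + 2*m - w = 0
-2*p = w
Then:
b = -108/121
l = -19/847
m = -2272/847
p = 382/847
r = 3/14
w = -764/847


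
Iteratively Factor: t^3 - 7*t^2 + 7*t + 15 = (t + 1)*(t^2 - 8*t + 15) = (t - 3)*(t + 1)*(t - 5)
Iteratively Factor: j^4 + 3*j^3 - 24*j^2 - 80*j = (j)*(j^3 + 3*j^2 - 24*j - 80) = j*(j + 4)*(j^2 - j - 20) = j*(j + 4)^2*(j - 5)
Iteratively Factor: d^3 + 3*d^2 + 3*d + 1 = (d + 1)*(d^2 + 2*d + 1) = (d + 1)^2*(d + 1)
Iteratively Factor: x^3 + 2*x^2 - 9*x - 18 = (x + 2)*(x^2 - 9) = (x + 2)*(x + 3)*(x - 3)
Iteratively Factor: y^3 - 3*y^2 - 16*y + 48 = (y - 4)*(y^2 + y - 12) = (y - 4)*(y + 4)*(y - 3)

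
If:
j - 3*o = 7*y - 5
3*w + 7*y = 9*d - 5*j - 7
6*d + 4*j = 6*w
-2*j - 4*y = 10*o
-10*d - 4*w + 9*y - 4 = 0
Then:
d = 1043/3658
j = -2319/1829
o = 89/1829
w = -2049/3658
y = 937/1829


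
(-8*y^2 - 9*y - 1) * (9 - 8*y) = 64*y^3 - 73*y - 9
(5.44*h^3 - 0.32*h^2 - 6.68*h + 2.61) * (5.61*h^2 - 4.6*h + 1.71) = 30.5184*h^5 - 26.8192*h^4 - 26.7004*h^3 + 44.8229*h^2 - 23.4288*h + 4.4631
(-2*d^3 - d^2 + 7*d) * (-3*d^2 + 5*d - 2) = 6*d^5 - 7*d^4 - 22*d^3 + 37*d^2 - 14*d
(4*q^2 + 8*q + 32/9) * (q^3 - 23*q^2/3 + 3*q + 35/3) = 4*q^5 - 68*q^4/3 - 412*q^3/9 + 1172*q^2/27 + 104*q + 1120/27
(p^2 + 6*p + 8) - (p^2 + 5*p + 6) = p + 2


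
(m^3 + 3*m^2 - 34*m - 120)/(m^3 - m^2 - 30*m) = (m + 4)/m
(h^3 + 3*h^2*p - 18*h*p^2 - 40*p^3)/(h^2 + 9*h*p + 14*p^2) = (h^2 + h*p - 20*p^2)/(h + 7*p)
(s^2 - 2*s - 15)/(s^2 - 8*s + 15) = (s + 3)/(s - 3)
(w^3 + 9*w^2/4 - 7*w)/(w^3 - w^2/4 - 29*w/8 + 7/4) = 2*w*(w + 4)/(2*w^2 + 3*w - 2)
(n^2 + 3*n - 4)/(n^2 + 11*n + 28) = (n - 1)/(n + 7)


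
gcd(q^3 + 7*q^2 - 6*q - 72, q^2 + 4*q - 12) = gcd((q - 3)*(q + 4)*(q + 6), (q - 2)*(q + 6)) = q + 6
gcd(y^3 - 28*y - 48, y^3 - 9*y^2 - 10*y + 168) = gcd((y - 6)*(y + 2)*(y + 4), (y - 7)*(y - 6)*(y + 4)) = y^2 - 2*y - 24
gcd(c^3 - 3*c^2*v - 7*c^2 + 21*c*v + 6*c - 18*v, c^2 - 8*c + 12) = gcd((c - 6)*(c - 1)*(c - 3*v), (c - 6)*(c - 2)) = c - 6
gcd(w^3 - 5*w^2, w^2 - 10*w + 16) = 1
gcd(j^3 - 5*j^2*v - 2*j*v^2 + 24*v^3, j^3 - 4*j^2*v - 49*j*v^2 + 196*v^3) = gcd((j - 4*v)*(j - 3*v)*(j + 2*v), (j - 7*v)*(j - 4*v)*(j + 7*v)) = -j + 4*v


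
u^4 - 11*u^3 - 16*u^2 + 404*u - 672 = (u - 8)*(u - 7)*(u - 2)*(u + 6)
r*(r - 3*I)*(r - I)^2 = r^4 - 5*I*r^3 - 7*r^2 + 3*I*r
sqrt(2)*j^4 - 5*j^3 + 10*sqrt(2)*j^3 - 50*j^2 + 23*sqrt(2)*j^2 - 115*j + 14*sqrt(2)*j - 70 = (j + 2)*(j + 7)*(j - 5*sqrt(2)/2)*(sqrt(2)*j + sqrt(2))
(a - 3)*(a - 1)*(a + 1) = a^3 - 3*a^2 - a + 3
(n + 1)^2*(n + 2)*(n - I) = n^4 + 4*n^3 - I*n^3 + 5*n^2 - 4*I*n^2 + 2*n - 5*I*n - 2*I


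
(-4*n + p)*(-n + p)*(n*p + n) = 4*n^3*p + 4*n^3 - 5*n^2*p^2 - 5*n^2*p + n*p^3 + n*p^2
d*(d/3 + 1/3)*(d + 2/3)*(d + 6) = d^4/3 + 23*d^3/9 + 32*d^2/9 + 4*d/3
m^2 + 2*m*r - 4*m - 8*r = (m - 4)*(m + 2*r)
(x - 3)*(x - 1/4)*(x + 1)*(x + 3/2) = x^4 - 3*x^3/4 - 47*x^2/8 - 3*x + 9/8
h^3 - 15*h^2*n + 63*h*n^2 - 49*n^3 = (h - 7*n)^2*(h - n)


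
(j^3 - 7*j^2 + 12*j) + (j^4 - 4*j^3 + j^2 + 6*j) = j^4 - 3*j^3 - 6*j^2 + 18*j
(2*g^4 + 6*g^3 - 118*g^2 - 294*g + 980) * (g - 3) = 2*g^5 - 136*g^3 + 60*g^2 + 1862*g - 2940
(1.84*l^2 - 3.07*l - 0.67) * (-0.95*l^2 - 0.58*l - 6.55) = -1.748*l^4 + 1.8493*l^3 - 9.6349*l^2 + 20.4971*l + 4.3885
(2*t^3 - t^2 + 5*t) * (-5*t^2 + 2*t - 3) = -10*t^5 + 9*t^4 - 33*t^3 + 13*t^2 - 15*t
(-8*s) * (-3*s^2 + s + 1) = 24*s^3 - 8*s^2 - 8*s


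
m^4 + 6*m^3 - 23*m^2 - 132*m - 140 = (m - 5)*(m + 2)^2*(m + 7)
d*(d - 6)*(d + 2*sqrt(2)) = d^3 - 6*d^2 + 2*sqrt(2)*d^2 - 12*sqrt(2)*d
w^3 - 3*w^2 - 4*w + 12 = (w - 3)*(w - 2)*(w + 2)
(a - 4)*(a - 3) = a^2 - 7*a + 12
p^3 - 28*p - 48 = (p - 6)*(p + 2)*(p + 4)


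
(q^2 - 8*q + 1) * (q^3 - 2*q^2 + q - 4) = q^5 - 10*q^4 + 18*q^3 - 14*q^2 + 33*q - 4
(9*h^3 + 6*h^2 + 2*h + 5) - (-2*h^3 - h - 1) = 11*h^3 + 6*h^2 + 3*h + 6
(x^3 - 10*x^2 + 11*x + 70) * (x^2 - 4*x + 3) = x^5 - 14*x^4 + 54*x^3 - 4*x^2 - 247*x + 210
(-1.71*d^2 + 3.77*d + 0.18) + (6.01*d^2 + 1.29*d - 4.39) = 4.3*d^2 + 5.06*d - 4.21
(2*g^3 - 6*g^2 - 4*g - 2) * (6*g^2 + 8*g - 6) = 12*g^5 - 20*g^4 - 84*g^3 - 8*g^2 + 8*g + 12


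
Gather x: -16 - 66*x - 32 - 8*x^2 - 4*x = -8*x^2 - 70*x - 48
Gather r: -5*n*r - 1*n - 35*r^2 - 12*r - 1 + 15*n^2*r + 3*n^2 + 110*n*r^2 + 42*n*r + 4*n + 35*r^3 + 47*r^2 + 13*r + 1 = 3*n^2 + 3*n + 35*r^3 + r^2*(110*n + 12) + r*(15*n^2 + 37*n + 1)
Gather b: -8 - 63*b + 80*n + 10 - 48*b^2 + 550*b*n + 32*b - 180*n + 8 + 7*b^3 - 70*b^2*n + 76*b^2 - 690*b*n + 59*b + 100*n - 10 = 7*b^3 + b^2*(28 - 70*n) + b*(28 - 140*n)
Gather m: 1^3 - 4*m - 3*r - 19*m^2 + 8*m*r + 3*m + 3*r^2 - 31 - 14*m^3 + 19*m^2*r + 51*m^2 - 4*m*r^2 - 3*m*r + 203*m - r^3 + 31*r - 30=-14*m^3 + m^2*(19*r + 32) + m*(-4*r^2 + 5*r + 202) - r^3 + 3*r^2 + 28*r - 60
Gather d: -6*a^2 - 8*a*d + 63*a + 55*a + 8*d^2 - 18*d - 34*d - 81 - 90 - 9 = -6*a^2 + 118*a + 8*d^2 + d*(-8*a - 52) - 180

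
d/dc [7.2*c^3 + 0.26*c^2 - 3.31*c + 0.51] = 21.6*c^2 + 0.52*c - 3.31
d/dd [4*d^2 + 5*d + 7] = 8*d + 5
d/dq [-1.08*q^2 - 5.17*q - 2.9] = -2.16*q - 5.17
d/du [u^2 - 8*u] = 2*u - 8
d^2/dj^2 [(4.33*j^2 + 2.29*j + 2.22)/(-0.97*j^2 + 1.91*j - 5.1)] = (-20.353704*j^3 + 115.990272*j^2 + 92.649744*j - 264.093264)/(0.912673*j^6 - 5.391357*j^5 + 25.011741*j^4 - 63.660491*j^3 + 131.50503*j^2 - 149.0373*j + 132.651)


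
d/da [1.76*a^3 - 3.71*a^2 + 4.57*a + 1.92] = 5.28*a^2 - 7.42*a + 4.57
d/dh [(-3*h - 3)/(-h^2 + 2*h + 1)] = 3*(h^2 - 2*h - 2*(h - 1)*(h + 1) - 1)/(-h^2 + 2*h + 1)^2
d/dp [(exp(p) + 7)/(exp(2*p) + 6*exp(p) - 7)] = -exp(p)/(exp(2*p) - 2*exp(p) + 1)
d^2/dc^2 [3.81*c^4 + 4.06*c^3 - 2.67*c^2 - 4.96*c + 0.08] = 45.72*c^2 + 24.36*c - 5.34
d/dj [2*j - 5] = 2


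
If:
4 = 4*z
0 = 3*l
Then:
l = 0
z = 1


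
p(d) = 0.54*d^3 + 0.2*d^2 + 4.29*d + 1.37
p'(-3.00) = 17.67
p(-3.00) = -24.28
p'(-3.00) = 17.67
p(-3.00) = -24.28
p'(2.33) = 14.02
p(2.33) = 19.28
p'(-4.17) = 30.79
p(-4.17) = -52.20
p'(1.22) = 7.19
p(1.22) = 7.88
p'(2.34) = 14.10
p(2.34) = 19.42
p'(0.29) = 4.54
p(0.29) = 2.64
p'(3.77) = 28.82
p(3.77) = 49.32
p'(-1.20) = 6.14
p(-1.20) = -4.42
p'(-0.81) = 5.03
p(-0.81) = -2.26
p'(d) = 1.62*d^2 + 0.4*d + 4.29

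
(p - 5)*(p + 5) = p^2 - 25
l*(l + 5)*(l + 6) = l^3 + 11*l^2 + 30*l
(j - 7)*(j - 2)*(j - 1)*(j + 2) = j^4 - 8*j^3 + 3*j^2 + 32*j - 28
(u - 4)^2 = u^2 - 8*u + 16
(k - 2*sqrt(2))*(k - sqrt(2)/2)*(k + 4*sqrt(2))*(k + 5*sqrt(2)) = k^4 + 13*sqrt(2)*k^3/2 - 3*k^2 - 82*sqrt(2)*k + 80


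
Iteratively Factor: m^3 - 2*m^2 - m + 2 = (m - 1)*(m^2 - m - 2) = (m - 2)*(m - 1)*(m + 1)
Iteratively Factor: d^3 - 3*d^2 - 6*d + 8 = (d - 1)*(d^2 - 2*d - 8) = (d - 4)*(d - 1)*(d + 2)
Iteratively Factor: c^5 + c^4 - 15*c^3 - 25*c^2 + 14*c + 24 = (c + 2)*(c^4 - c^3 - 13*c^2 + c + 12) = (c + 1)*(c + 2)*(c^3 - 2*c^2 - 11*c + 12) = (c - 4)*(c + 1)*(c + 2)*(c^2 + 2*c - 3) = (c - 4)*(c + 1)*(c + 2)*(c + 3)*(c - 1)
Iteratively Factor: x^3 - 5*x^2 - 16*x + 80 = (x + 4)*(x^2 - 9*x + 20) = (x - 4)*(x + 4)*(x - 5)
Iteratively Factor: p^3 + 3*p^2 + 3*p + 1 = (p + 1)*(p^2 + 2*p + 1) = (p + 1)^2*(p + 1)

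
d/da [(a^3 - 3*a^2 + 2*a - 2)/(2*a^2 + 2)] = (a^4 + a^2 - 2*a + 2)/(2*(a^4 + 2*a^2 + 1))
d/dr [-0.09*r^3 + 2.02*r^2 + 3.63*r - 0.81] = -0.27*r^2 + 4.04*r + 3.63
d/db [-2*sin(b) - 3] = -2*cos(b)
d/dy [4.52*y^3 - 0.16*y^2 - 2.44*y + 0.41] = 13.56*y^2 - 0.32*y - 2.44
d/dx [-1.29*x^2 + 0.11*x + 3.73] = 0.11 - 2.58*x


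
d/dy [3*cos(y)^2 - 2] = -3*sin(2*y)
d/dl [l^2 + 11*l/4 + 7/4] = 2*l + 11/4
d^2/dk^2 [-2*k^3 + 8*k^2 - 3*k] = 16 - 12*k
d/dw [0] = 0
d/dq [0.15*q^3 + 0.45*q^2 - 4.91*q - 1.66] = 0.45*q^2 + 0.9*q - 4.91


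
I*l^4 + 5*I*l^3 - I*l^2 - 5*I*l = l*(l + 1)*(l + 5)*(I*l - I)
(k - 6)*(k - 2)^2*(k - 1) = k^4 - 11*k^3 + 38*k^2 - 52*k + 24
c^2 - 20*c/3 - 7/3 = (c - 7)*(c + 1/3)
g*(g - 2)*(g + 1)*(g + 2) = g^4 + g^3 - 4*g^2 - 4*g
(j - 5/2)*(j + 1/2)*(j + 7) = j^3 + 5*j^2 - 61*j/4 - 35/4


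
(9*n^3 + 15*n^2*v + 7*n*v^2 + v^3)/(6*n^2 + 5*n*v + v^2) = (3*n^2 + 4*n*v + v^2)/(2*n + v)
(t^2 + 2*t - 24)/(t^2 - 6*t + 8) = (t + 6)/(t - 2)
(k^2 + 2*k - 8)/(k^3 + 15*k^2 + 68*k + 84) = (k^2 + 2*k - 8)/(k^3 + 15*k^2 + 68*k + 84)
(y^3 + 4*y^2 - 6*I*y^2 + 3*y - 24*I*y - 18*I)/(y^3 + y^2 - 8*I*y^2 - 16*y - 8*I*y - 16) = (y^2 + y*(3 - 6*I) - 18*I)/(y^2 - 8*I*y - 16)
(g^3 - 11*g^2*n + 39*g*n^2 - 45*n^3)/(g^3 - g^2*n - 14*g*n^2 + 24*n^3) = (g^2 - 8*g*n + 15*n^2)/(g^2 + 2*g*n - 8*n^2)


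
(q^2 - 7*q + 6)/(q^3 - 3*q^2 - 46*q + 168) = (q - 1)/(q^2 + 3*q - 28)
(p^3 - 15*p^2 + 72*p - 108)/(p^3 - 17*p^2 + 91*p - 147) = (p^2 - 12*p + 36)/(p^2 - 14*p + 49)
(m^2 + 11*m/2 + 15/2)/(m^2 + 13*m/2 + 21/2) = (2*m + 5)/(2*m + 7)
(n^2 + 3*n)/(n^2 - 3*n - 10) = n*(n + 3)/(n^2 - 3*n - 10)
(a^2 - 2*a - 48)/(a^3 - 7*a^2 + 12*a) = (a^2 - 2*a - 48)/(a*(a^2 - 7*a + 12))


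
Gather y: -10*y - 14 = -10*y - 14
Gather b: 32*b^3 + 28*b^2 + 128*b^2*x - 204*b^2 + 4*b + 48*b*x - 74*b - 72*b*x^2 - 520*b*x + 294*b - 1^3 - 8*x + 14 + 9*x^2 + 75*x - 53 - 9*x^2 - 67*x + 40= 32*b^3 + b^2*(128*x - 176) + b*(-72*x^2 - 472*x + 224)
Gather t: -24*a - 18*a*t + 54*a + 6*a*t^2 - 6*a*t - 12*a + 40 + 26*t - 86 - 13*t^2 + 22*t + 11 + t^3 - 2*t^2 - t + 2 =18*a + t^3 + t^2*(6*a - 15) + t*(47 - 24*a) - 33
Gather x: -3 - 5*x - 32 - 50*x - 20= -55*x - 55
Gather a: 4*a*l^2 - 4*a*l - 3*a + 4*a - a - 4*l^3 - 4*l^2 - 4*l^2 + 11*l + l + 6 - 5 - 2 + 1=a*(4*l^2 - 4*l) - 4*l^3 - 8*l^2 + 12*l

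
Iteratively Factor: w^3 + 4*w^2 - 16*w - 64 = (w + 4)*(w^2 - 16) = (w + 4)^2*(w - 4)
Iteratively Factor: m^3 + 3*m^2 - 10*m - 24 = (m - 3)*(m^2 + 6*m + 8) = (m - 3)*(m + 2)*(m + 4)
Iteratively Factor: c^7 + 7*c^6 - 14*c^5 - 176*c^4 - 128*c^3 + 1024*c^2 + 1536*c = (c - 3)*(c^6 + 10*c^5 + 16*c^4 - 128*c^3 - 512*c^2 - 512*c) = (c - 3)*(c + 4)*(c^5 + 6*c^4 - 8*c^3 - 96*c^2 - 128*c) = c*(c - 3)*(c + 4)*(c^4 + 6*c^3 - 8*c^2 - 96*c - 128) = c*(c - 3)*(c + 4)^2*(c^3 + 2*c^2 - 16*c - 32) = c*(c - 3)*(c + 2)*(c + 4)^2*(c^2 - 16) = c*(c - 3)*(c + 2)*(c + 4)^3*(c - 4)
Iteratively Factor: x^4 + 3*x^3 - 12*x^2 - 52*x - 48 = (x - 4)*(x^3 + 7*x^2 + 16*x + 12) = (x - 4)*(x + 2)*(x^2 + 5*x + 6) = (x - 4)*(x + 2)^2*(x + 3)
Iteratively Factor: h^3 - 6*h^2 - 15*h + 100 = (h - 5)*(h^2 - h - 20) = (h - 5)*(h + 4)*(h - 5)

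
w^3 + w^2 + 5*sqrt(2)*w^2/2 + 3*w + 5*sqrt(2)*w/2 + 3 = (w + 1)*(w + sqrt(2))*(w + 3*sqrt(2)/2)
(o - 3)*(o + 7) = o^2 + 4*o - 21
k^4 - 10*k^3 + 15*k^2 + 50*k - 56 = (k - 7)*(k - 4)*(k - 1)*(k + 2)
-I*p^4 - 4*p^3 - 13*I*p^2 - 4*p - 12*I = (p - 6*I)*(p - I)*(p + 2*I)*(-I*p + 1)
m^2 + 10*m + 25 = (m + 5)^2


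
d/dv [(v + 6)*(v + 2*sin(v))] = v + (v + 6)*(2*cos(v) + 1) + 2*sin(v)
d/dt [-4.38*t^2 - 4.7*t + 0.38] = -8.76*t - 4.7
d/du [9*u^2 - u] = 18*u - 1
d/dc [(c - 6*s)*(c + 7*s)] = 2*c + s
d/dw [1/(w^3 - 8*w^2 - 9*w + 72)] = (-3*w^2 + 16*w + 9)/(w^3 - 8*w^2 - 9*w + 72)^2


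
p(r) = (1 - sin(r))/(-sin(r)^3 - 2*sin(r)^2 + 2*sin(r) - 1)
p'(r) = (1 - sin(r))*(3*sin(r)^2*cos(r) + 4*sin(r)*cos(r) - 2*cos(r))/(-sin(r)^3 - 2*sin(r)^2 + 2*sin(r) - 1)^2 - cos(r)/(-sin(r)^3 - 2*sin(r)^2 + 2*sin(r) - 1)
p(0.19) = -1.16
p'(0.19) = -0.45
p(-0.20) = -0.82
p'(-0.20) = -0.79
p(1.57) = -0.00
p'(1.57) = 0.00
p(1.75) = -0.01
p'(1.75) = -0.10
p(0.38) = -1.08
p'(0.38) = 1.41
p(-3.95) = -0.28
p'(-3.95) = -1.20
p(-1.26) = -0.51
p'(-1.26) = -0.04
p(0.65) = -0.53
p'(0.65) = 1.93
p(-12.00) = -0.71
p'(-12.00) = 2.20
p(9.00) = -1.00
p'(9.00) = -1.80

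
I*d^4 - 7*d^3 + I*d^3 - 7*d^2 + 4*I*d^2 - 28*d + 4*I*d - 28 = (d - 2*I)*(d + 2*I)*(d + 7*I)*(I*d + I)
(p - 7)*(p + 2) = p^2 - 5*p - 14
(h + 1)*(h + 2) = h^2 + 3*h + 2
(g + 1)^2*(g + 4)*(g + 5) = g^4 + 11*g^3 + 39*g^2 + 49*g + 20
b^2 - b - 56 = (b - 8)*(b + 7)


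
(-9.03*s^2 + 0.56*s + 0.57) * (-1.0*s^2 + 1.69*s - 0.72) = 9.03*s^4 - 15.8207*s^3 + 6.878*s^2 + 0.5601*s - 0.4104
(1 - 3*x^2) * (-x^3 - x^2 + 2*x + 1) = 3*x^5 + 3*x^4 - 7*x^3 - 4*x^2 + 2*x + 1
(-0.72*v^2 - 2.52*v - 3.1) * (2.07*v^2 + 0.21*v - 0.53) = -1.4904*v^4 - 5.3676*v^3 - 6.5646*v^2 + 0.6846*v + 1.643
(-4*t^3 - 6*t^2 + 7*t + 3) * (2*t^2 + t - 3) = -8*t^5 - 16*t^4 + 20*t^3 + 31*t^2 - 18*t - 9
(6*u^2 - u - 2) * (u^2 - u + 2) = 6*u^4 - 7*u^3 + 11*u^2 - 4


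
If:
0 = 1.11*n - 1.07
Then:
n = 0.96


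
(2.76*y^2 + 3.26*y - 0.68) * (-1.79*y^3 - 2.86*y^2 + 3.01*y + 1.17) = -4.9404*y^5 - 13.729*y^4 + 0.2012*y^3 + 14.9866*y^2 + 1.7674*y - 0.7956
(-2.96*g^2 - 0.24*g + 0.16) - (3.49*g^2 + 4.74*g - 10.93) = -6.45*g^2 - 4.98*g + 11.09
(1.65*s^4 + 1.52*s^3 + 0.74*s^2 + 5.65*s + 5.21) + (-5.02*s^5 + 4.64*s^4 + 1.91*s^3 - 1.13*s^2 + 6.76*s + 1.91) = -5.02*s^5 + 6.29*s^4 + 3.43*s^3 - 0.39*s^2 + 12.41*s + 7.12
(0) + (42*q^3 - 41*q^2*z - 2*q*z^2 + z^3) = 42*q^3 - 41*q^2*z - 2*q*z^2 + z^3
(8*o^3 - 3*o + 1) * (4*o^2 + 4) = 32*o^5 + 20*o^3 + 4*o^2 - 12*o + 4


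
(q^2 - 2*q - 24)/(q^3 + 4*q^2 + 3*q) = (q^2 - 2*q - 24)/(q*(q^2 + 4*q + 3))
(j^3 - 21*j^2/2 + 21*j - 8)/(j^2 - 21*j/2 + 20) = (2*j^2 - 5*j + 2)/(2*j - 5)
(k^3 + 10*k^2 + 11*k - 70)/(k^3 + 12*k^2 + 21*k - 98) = (k + 5)/(k + 7)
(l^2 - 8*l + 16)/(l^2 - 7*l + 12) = (l - 4)/(l - 3)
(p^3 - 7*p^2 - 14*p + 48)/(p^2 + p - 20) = (p^3 - 7*p^2 - 14*p + 48)/(p^2 + p - 20)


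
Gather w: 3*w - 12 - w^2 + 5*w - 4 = -w^2 + 8*w - 16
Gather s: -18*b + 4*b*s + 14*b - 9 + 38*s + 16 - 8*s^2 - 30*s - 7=-4*b - 8*s^2 + s*(4*b + 8)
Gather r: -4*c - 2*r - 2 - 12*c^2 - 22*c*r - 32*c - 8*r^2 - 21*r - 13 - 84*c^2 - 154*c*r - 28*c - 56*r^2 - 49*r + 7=-96*c^2 - 64*c - 64*r^2 + r*(-176*c - 72) - 8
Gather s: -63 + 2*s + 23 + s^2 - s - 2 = s^2 + s - 42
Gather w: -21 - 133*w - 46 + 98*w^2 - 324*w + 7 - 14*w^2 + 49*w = 84*w^2 - 408*w - 60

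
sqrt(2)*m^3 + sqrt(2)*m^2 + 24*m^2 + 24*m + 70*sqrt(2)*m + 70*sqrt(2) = (m + 5*sqrt(2))*(m + 7*sqrt(2))*(sqrt(2)*m + sqrt(2))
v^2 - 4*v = v*(v - 4)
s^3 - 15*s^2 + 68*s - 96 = (s - 8)*(s - 4)*(s - 3)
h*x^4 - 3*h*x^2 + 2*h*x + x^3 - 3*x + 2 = (x - 1)^2*(x + 2)*(h*x + 1)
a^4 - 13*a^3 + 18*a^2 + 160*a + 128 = (a - 8)^2*(a + 1)*(a + 2)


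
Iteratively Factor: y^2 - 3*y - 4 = (y + 1)*(y - 4)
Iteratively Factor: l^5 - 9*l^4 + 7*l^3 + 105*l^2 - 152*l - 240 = (l - 4)*(l^4 - 5*l^3 - 13*l^2 + 53*l + 60) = (l - 4)*(l + 1)*(l^3 - 6*l^2 - 7*l + 60) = (l - 4)^2*(l + 1)*(l^2 - 2*l - 15) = (l - 4)^2*(l + 1)*(l + 3)*(l - 5)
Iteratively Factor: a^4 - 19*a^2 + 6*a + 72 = (a + 2)*(a^3 - 2*a^2 - 15*a + 36) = (a + 2)*(a + 4)*(a^2 - 6*a + 9) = (a - 3)*(a + 2)*(a + 4)*(a - 3)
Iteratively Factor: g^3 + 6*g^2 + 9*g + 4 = (g + 4)*(g^2 + 2*g + 1) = (g + 1)*(g + 4)*(g + 1)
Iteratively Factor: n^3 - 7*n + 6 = (n + 3)*(n^2 - 3*n + 2) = (n - 1)*(n + 3)*(n - 2)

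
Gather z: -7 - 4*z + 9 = 2 - 4*z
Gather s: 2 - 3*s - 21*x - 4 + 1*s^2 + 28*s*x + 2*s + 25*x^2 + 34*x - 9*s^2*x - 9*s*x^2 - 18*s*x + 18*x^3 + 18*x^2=s^2*(1 - 9*x) + s*(-9*x^2 + 10*x - 1) + 18*x^3 + 43*x^2 + 13*x - 2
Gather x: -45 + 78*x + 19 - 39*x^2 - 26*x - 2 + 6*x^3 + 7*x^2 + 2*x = 6*x^3 - 32*x^2 + 54*x - 28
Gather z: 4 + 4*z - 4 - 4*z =0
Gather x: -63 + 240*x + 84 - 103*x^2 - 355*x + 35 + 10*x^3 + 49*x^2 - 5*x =10*x^3 - 54*x^2 - 120*x + 56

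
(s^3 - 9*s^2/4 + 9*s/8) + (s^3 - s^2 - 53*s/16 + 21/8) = 2*s^3 - 13*s^2/4 - 35*s/16 + 21/8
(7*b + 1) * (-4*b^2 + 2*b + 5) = -28*b^3 + 10*b^2 + 37*b + 5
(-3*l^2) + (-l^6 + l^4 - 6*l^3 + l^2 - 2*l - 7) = -l^6 + l^4 - 6*l^3 - 2*l^2 - 2*l - 7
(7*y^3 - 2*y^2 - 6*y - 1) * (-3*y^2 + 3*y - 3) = -21*y^5 + 27*y^4 - 9*y^3 - 9*y^2 + 15*y + 3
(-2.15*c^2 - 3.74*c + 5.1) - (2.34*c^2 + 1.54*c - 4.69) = -4.49*c^2 - 5.28*c + 9.79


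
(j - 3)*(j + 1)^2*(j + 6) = j^4 + 5*j^3 - 11*j^2 - 33*j - 18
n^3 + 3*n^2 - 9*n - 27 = (n - 3)*(n + 3)^2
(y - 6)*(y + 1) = y^2 - 5*y - 6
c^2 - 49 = (c - 7)*(c + 7)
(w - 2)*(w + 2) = w^2 - 4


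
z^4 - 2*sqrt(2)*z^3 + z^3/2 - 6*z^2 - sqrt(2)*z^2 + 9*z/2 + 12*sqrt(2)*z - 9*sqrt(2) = (z - 3/2)*(z - 1)*(z + 3)*(z - 2*sqrt(2))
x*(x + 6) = x^2 + 6*x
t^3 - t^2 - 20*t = t*(t - 5)*(t + 4)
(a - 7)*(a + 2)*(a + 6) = a^3 + a^2 - 44*a - 84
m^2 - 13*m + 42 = (m - 7)*(m - 6)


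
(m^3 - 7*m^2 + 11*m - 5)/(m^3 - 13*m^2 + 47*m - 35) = (m - 1)/(m - 7)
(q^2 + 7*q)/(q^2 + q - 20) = q*(q + 7)/(q^2 + q - 20)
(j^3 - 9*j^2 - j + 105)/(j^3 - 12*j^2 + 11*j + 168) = (j - 5)/(j - 8)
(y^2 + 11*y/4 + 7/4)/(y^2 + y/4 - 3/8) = 2*(4*y^2 + 11*y + 7)/(8*y^2 + 2*y - 3)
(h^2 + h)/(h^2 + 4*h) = (h + 1)/(h + 4)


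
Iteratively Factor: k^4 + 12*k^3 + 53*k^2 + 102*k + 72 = (k + 4)*(k^3 + 8*k^2 + 21*k + 18) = (k + 3)*(k + 4)*(k^2 + 5*k + 6) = (k + 2)*(k + 3)*(k + 4)*(k + 3)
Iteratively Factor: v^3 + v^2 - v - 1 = (v + 1)*(v^2 - 1) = (v - 1)*(v + 1)*(v + 1)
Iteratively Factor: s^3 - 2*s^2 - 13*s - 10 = (s + 2)*(s^2 - 4*s - 5) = (s - 5)*(s + 2)*(s + 1)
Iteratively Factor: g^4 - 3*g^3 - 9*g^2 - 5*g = (g)*(g^3 - 3*g^2 - 9*g - 5) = g*(g + 1)*(g^2 - 4*g - 5) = g*(g - 5)*(g + 1)*(g + 1)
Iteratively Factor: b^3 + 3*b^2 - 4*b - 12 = (b + 3)*(b^2 - 4) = (b - 2)*(b + 3)*(b + 2)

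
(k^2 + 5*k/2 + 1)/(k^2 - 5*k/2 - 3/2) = (k + 2)/(k - 3)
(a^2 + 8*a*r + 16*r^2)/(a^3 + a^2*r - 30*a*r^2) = (a^2 + 8*a*r + 16*r^2)/(a*(a^2 + a*r - 30*r^2))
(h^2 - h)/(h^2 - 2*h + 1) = h/(h - 1)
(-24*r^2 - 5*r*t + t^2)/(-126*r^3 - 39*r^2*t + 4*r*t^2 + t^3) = (8*r - t)/(42*r^2 - r*t - t^2)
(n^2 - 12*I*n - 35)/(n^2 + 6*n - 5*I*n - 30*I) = (n - 7*I)/(n + 6)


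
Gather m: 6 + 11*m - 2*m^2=-2*m^2 + 11*m + 6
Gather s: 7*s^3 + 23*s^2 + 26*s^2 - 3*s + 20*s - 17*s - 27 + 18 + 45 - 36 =7*s^3 + 49*s^2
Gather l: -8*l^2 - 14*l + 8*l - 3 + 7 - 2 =-8*l^2 - 6*l + 2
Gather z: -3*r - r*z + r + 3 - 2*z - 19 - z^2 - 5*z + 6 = -2*r - z^2 + z*(-r - 7) - 10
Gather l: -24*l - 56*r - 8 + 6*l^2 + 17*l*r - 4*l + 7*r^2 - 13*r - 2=6*l^2 + l*(17*r - 28) + 7*r^2 - 69*r - 10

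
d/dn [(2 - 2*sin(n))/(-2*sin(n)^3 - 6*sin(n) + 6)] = (3 - 2*sin(n))*sin(n)^2*cos(n)/(sin(n)^3 + 3*sin(n) - 3)^2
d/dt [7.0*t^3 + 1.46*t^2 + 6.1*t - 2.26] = 21.0*t^2 + 2.92*t + 6.1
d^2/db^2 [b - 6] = 0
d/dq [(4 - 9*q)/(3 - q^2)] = (-9*q^2 + 8*q - 27)/(q^4 - 6*q^2 + 9)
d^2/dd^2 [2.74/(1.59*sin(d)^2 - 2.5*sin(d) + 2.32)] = (-27.707976*sin(d)^4 + 32.6745*sin(d)^3 + 64.866212*sin(d)^2 - 81.241*sin(d) + 14.035376)/(1.59*sin(d)^2 - 2.5*sin(d) + 2.32)^3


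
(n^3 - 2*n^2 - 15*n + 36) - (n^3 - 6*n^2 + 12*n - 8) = 4*n^2 - 27*n + 44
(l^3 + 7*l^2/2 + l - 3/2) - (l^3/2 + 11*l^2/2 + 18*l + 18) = l^3/2 - 2*l^2 - 17*l - 39/2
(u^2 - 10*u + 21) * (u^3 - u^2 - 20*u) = u^5 - 11*u^4 + 11*u^3 + 179*u^2 - 420*u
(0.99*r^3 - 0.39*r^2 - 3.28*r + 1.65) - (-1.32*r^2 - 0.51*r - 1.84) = 0.99*r^3 + 0.93*r^2 - 2.77*r + 3.49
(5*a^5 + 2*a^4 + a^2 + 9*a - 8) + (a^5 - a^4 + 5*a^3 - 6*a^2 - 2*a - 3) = 6*a^5 + a^4 + 5*a^3 - 5*a^2 + 7*a - 11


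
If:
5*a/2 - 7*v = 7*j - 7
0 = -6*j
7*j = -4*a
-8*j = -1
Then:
No Solution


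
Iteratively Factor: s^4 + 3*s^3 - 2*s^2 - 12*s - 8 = (s + 2)*(s^3 + s^2 - 4*s - 4) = (s + 2)^2*(s^2 - s - 2) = (s - 2)*(s + 2)^2*(s + 1)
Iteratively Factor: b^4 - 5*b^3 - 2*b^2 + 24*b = (b)*(b^3 - 5*b^2 - 2*b + 24) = b*(b + 2)*(b^2 - 7*b + 12) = b*(b - 4)*(b + 2)*(b - 3)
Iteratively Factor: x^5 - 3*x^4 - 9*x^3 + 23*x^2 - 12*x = (x - 1)*(x^4 - 2*x^3 - 11*x^2 + 12*x) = (x - 4)*(x - 1)*(x^3 + 2*x^2 - 3*x) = x*(x - 4)*(x - 1)*(x^2 + 2*x - 3) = x*(x - 4)*(x - 1)*(x + 3)*(x - 1)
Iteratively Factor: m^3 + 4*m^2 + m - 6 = (m + 3)*(m^2 + m - 2) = (m - 1)*(m + 3)*(m + 2)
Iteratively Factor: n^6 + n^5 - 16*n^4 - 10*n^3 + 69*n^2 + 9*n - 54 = (n - 3)*(n^5 + 4*n^4 - 4*n^3 - 22*n^2 + 3*n + 18) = (n - 3)*(n - 2)*(n^4 + 6*n^3 + 8*n^2 - 6*n - 9) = (n - 3)*(n - 2)*(n + 3)*(n^3 + 3*n^2 - n - 3) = (n - 3)*(n - 2)*(n + 1)*(n + 3)*(n^2 + 2*n - 3) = (n - 3)*(n - 2)*(n - 1)*(n + 1)*(n + 3)*(n + 3)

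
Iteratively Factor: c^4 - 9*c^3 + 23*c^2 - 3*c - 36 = (c - 3)*(c^3 - 6*c^2 + 5*c + 12) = (c - 3)^2*(c^2 - 3*c - 4) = (c - 3)^2*(c + 1)*(c - 4)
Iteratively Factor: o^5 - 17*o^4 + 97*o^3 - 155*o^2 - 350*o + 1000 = (o - 5)*(o^4 - 12*o^3 + 37*o^2 + 30*o - 200) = (o - 5)*(o + 2)*(o^3 - 14*o^2 + 65*o - 100) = (o - 5)^2*(o + 2)*(o^2 - 9*o + 20) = (o - 5)^3*(o + 2)*(o - 4)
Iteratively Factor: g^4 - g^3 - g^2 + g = (g)*(g^3 - g^2 - g + 1) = g*(g + 1)*(g^2 - 2*g + 1) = g*(g - 1)*(g + 1)*(g - 1)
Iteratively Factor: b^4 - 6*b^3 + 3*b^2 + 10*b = (b)*(b^3 - 6*b^2 + 3*b + 10) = b*(b + 1)*(b^2 - 7*b + 10) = b*(b - 5)*(b + 1)*(b - 2)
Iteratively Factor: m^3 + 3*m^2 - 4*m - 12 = (m - 2)*(m^2 + 5*m + 6) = (m - 2)*(m + 2)*(m + 3)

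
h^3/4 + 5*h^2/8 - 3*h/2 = h*(h/4 + 1)*(h - 3/2)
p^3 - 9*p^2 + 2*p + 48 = (p - 8)*(p - 3)*(p + 2)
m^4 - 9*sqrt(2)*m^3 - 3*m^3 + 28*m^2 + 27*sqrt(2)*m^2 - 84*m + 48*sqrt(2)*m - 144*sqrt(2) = (m - 3)*(m - 6*sqrt(2))*(m - 4*sqrt(2))*(m + sqrt(2))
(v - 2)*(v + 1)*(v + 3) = v^3 + 2*v^2 - 5*v - 6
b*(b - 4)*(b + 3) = b^3 - b^2 - 12*b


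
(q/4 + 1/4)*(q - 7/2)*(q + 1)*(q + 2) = q^4/4 + q^3/8 - 9*q^2/4 - 31*q/8 - 7/4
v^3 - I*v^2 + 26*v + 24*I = (v - 6*I)*(v + I)*(v + 4*I)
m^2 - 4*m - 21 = (m - 7)*(m + 3)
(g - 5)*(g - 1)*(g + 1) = g^3 - 5*g^2 - g + 5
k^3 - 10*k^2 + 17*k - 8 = (k - 8)*(k - 1)^2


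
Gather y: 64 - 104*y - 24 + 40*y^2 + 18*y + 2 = 40*y^2 - 86*y + 42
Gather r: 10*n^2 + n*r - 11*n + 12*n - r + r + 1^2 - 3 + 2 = 10*n^2 + n*r + n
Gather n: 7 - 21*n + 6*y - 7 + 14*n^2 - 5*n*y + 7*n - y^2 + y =14*n^2 + n*(-5*y - 14) - y^2 + 7*y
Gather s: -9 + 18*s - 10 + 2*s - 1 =20*s - 20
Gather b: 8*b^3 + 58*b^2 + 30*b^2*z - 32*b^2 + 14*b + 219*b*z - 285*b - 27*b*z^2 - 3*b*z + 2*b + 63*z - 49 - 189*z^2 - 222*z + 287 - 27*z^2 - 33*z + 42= 8*b^3 + b^2*(30*z + 26) + b*(-27*z^2 + 216*z - 269) - 216*z^2 - 192*z + 280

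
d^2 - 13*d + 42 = (d - 7)*(d - 6)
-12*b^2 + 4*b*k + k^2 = (-2*b + k)*(6*b + k)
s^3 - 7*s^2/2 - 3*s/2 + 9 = (s - 3)*(s - 2)*(s + 3/2)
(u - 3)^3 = u^3 - 9*u^2 + 27*u - 27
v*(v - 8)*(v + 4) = v^3 - 4*v^2 - 32*v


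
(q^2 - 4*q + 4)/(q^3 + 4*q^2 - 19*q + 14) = (q - 2)/(q^2 + 6*q - 7)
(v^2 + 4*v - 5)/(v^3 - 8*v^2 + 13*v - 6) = (v + 5)/(v^2 - 7*v + 6)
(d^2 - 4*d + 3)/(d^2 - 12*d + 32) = (d^2 - 4*d + 3)/(d^2 - 12*d + 32)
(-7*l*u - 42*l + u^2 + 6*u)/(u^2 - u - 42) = (-7*l + u)/(u - 7)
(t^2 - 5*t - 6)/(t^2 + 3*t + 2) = (t - 6)/(t + 2)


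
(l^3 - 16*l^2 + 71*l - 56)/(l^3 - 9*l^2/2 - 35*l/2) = 2*(l^2 - 9*l + 8)/(l*(2*l + 5))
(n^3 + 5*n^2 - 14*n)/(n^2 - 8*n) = (n^2 + 5*n - 14)/(n - 8)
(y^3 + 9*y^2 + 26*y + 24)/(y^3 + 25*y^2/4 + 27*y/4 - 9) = 4*(y + 2)/(4*y - 3)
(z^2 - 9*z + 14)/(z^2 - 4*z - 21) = (z - 2)/(z + 3)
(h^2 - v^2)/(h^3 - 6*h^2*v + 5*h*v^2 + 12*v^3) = (h - v)/(h^2 - 7*h*v + 12*v^2)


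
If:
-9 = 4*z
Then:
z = -9/4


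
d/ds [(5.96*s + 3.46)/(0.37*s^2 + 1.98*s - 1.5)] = (2.2052*s^2 + 11.8008*s - (0.74*s + 1.98)*(5.96*s + 3.46) - 8.94)/(0.37*s^2 + 1.98*s - 1.5)^2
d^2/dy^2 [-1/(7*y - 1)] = -98/(7*y - 1)^3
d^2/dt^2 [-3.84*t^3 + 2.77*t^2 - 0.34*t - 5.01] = 5.54 - 23.04*t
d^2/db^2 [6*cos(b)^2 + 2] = -12*cos(2*b)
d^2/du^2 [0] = 0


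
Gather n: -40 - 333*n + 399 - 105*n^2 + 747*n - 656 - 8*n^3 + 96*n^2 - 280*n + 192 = -8*n^3 - 9*n^2 + 134*n - 105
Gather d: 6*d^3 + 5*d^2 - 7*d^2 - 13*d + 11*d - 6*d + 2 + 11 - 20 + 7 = 6*d^3 - 2*d^2 - 8*d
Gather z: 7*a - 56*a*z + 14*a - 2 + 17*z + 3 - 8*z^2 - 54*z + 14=21*a - 8*z^2 + z*(-56*a - 37) + 15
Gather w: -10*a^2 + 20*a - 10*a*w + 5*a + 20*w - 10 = -10*a^2 + 25*a + w*(20 - 10*a) - 10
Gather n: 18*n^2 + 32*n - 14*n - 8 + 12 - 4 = 18*n^2 + 18*n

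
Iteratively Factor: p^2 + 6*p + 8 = (p + 2)*(p + 4)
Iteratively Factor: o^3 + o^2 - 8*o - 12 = (o - 3)*(o^2 + 4*o + 4) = (o - 3)*(o + 2)*(o + 2)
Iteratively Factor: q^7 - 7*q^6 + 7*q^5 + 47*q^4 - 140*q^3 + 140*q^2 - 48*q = (q + 3)*(q^6 - 10*q^5 + 37*q^4 - 64*q^3 + 52*q^2 - 16*q) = (q - 1)*(q + 3)*(q^5 - 9*q^4 + 28*q^3 - 36*q^2 + 16*q) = (q - 2)*(q - 1)*(q + 3)*(q^4 - 7*q^3 + 14*q^2 - 8*q) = q*(q - 2)*(q - 1)*(q + 3)*(q^3 - 7*q^2 + 14*q - 8) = q*(q - 2)^2*(q - 1)*(q + 3)*(q^2 - 5*q + 4) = q*(q - 4)*(q - 2)^2*(q - 1)*(q + 3)*(q - 1)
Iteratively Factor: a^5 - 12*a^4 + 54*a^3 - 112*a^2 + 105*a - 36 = (a - 3)*(a^4 - 9*a^3 + 27*a^2 - 31*a + 12) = (a - 3)^2*(a^3 - 6*a^2 + 9*a - 4) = (a - 4)*(a - 3)^2*(a^2 - 2*a + 1) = (a - 4)*(a - 3)^2*(a - 1)*(a - 1)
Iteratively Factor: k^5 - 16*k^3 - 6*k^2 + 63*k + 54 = (k + 2)*(k^4 - 2*k^3 - 12*k^2 + 18*k + 27) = (k - 3)*(k + 2)*(k^3 + k^2 - 9*k - 9) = (k - 3)*(k + 2)*(k + 3)*(k^2 - 2*k - 3) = (k - 3)^2*(k + 2)*(k + 3)*(k + 1)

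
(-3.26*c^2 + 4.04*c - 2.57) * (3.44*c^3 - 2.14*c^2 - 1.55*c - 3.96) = -11.2144*c^5 + 20.874*c^4 - 12.4334*c^3 + 12.1474*c^2 - 12.0149*c + 10.1772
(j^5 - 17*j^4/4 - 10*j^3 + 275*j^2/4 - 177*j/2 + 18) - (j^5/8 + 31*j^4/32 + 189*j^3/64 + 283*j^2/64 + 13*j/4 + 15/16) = 7*j^5/8 - 167*j^4/32 - 829*j^3/64 + 4117*j^2/64 - 367*j/4 + 273/16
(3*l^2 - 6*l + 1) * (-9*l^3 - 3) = -27*l^5 + 54*l^4 - 9*l^3 - 9*l^2 + 18*l - 3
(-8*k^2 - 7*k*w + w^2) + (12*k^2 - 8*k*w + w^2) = 4*k^2 - 15*k*w + 2*w^2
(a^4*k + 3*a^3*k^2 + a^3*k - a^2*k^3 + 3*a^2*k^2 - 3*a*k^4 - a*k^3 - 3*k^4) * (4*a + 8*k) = 4*a^5*k + 20*a^4*k^2 + 4*a^4*k + 20*a^3*k^3 + 20*a^3*k^2 - 20*a^2*k^4 + 20*a^2*k^3 - 24*a*k^5 - 20*a*k^4 - 24*k^5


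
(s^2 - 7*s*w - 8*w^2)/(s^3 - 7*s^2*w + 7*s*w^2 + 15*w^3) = (s - 8*w)/(s^2 - 8*s*w + 15*w^2)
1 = 1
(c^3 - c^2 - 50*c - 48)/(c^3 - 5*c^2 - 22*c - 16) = (c + 6)/(c + 2)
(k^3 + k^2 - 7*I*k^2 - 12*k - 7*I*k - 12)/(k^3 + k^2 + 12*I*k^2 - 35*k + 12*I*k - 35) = (k^2 - 7*I*k - 12)/(k^2 + 12*I*k - 35)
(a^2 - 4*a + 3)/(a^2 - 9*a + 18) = (a - 1)/(a - 6)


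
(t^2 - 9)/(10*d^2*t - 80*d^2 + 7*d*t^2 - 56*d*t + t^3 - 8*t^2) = (t^2 - 9)/(10*d^2*t - 80*d^2 + 7*d*t^2 - 56*d*t + t^3 - 8*t^2)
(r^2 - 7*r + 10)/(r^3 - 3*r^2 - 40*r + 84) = (r - 5)/(r^2 - r - 42)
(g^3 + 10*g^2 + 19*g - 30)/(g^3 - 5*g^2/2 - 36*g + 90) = 2*(g^2 + 4*g - 5)/(2*g^2 - 17*g + 30)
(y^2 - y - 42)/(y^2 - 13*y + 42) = (y + 6)/(y - 6)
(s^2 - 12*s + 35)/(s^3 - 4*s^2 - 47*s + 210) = (s - 7)/(s^2 + s - 42)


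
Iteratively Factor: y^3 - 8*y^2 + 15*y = (y - 3)*(y^2 - 5*y) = y*(y - 3)*(y - 5)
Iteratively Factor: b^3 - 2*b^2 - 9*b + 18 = (b - 2)*(b^2 - 9) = (b - 3)*(b - 2)*(b + 3)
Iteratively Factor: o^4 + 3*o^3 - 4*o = (o - 1)*(o^3 + 4*o^2 + 4*o) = (o - 1)*(o + 2)*(o^2 + 2*o) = o*(o - 1)*(o + 2)*(o + 2)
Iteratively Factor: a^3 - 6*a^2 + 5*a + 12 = (a - 3)*(a^2 - 3*a - 4) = (a - 3)*(a + 1)*(a - 4)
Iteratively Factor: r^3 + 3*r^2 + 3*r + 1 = (r + 1)*(r^2 + 2*r + 1) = (r + 1)^2*(r + 1)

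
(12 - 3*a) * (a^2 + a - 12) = -3*a^3 + 9*a^2 + 48*a - 144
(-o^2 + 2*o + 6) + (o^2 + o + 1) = 3*o + 7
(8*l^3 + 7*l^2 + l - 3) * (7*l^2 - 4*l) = 56*l^5 + 17*l^4 - 21*l^3 - 25*l^2 + 12*l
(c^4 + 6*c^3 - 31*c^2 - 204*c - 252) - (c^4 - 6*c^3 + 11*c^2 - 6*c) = 12*c^3 - 42*c^2 - 198*c - 252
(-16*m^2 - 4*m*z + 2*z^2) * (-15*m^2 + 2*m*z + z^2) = 240*m^4 + 28*m^3*z - 54*m^2*z^2 + 2*z^4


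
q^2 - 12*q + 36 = (q - 6)^2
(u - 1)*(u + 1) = u^2 - 1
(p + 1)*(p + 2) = p^2 + 3*p + 2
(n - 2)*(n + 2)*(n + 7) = n^3 + 7*n^2 - 4*n - 28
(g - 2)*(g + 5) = g^2 + 3*g - 10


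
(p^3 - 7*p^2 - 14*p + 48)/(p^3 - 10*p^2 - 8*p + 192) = (p^2 + p - 6)/(p^2 - 2*p - 24)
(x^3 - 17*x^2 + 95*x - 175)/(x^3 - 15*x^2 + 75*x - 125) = (x - 7)/(x - 5)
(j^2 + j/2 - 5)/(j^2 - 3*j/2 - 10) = (j - 2)/(j - 4)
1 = 1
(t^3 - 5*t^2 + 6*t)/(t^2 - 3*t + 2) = t*(t - 3)/(t - 1)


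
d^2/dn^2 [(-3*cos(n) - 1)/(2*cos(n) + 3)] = 7*(3*cos(n) - cos(2*n) + 3)/(2*cos(n) + 3)^3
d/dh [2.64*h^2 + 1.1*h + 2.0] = 5.28*h + 1.1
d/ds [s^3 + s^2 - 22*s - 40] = 3*s^2 + 2*s - 22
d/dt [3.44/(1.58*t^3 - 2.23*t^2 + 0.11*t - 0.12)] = (-16.3056*t^2 + 15.3424*t - 0.3784)/(1.58*t^3 - 2.23*t^2 + 0.11*t - 0.12)^2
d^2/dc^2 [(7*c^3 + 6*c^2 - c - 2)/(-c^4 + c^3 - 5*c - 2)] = 2*(-7*c^9 - 18*c^8 + 24*c^7 + 251*c^6 + 216*c^5 - 33*c^4 - 254*c^3 - 252*c^2 - 72*c + 16)/(c^12 - 3*c^11 + 3*c^10 + 14*c^9 - 24*c^8 + 3*c^7 + 81*c^6 - 15*c^5 - 48*c^4 + 113*c^3 + 150*c^2 + 60*c + 8)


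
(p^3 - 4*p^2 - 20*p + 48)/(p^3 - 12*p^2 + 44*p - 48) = (p + 4)/(p - 4)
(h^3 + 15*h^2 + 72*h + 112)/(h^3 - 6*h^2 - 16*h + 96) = (h^2 + 11*h + 28)/(h^2 - 10*h + 24)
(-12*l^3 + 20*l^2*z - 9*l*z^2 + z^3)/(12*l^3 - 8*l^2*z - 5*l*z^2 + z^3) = (-2*l + z)/(2*l + z)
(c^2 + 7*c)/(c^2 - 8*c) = (c + 7)/(c - 8)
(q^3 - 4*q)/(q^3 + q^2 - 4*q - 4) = q/(q + 1)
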